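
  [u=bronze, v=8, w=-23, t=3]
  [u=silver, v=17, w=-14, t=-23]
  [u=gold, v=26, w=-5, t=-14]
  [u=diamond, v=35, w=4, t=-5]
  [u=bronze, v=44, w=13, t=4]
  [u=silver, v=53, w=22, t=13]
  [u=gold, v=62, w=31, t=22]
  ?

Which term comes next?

[u=diamond, v=71, w=40, t=31]

U: repeats bronze → silver → gold → diamond; bronze, silver, gold, diamond, bronze, silver, gold → diamond.
V: 8, 17, 26, 35, 44, 53, 62 → 71 (+9 each step).
W: -23, -14, -5, 4, 13, 22, 31 → 40 (+9 each step).
T — always the previous value of the w: 3, -23, -14, -5, 4, 13, 22 → 31.
Combining the parts gives [u=diamond, v=71, w=40, t=31].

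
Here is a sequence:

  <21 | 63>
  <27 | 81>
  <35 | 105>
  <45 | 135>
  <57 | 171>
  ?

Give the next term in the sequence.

<71 | 213>

First coordinate: 21, 27, 35, 45, 57 → 71 (differences are 6, 8, 10, … (increasing by 2 each time)).
Second coordinate: 63, 81, 105, 135, 171 → 213 (always 3 × the first coordinate).
Combining the parts gives <71 | 213>.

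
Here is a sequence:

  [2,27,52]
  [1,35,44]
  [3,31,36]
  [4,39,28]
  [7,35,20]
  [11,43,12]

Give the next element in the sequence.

[18,39,4]

First part goes 2, 1, 3, 4, 7, 11 → 18 (each term is the sum of the two before it).
Second part goes 27, 35, 31, 39, 35, 43 → 39 (alternating steps +8, −4, +8, −4, …).
Third part: −8 each step, so 52, 44, 36, 28, 20, 12 → 4.
Putting it together: [18,39,4].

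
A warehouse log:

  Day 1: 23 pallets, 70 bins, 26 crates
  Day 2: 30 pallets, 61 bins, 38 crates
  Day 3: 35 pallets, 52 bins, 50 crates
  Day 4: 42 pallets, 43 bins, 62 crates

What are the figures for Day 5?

47 pallets, 34 bins, 74 crates

Pallets goes 23, 30, 35, 42 → 47 (alternating steps +7, +5, +7, +5, …).
For the bins, −9 each step: 70, 61, 52, 43 → 34.
Crates: +12 each step; 26, 38, 50, 62 → 74.
Combining the parts gives 47 pallets, 34 bins, 74 crates.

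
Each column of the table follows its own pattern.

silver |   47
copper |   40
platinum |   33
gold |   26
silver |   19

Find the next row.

copper  12

Metal: silver, copper, platinum, gold, silver → copper (repeats silver → copper → platinum → gold).
Second component — −7 each step: 47, 40, 33, 26, 19 → 12.
Putting it together: copper  12.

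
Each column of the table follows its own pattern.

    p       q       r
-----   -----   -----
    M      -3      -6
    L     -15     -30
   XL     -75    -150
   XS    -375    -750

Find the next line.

Column p: runs through clothing sizes XS→XL; M, L, XL, XS → S.
For the column q, ×5 each step: -3, -15, -75, -375 → -1875.
Column r: -6, -30, -150, -750 → -3750 (always 2 × the column q).
Combining the parts gives S  -1875  -3750.

S  -1875  -3750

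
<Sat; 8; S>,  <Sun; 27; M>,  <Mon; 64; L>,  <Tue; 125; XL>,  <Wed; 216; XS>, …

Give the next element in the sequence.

<Thu; 343; S>

Day goes Sat, Sun, Mon, Tue, Wed → Thu (runs through the weekdays Mon→Sun).
Second value: perfect cubes: 2³, 3³, 4³, …; 8, 27, 64, 125, 216 → 343.
Size — runs through clothing sizes XS→XL: S, M, L, XL, XS → S.
Putting it together: <Thu; 343; S>.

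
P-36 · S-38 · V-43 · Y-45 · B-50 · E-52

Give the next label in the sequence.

Letter goes P, S, V, Y, B, E → H (letters move forward 3 places in the alphabet, wrapping Z→A).
Second component: alternating steps +2, +5, +2, +5, …, so 36, 38, 43, 45, 50, 52 → 57.
Combining the parts gives H-57.

H-57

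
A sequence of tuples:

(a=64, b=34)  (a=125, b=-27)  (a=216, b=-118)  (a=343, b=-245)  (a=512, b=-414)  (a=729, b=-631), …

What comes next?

(a=1000, b=-902)

A goes 64, 125, 216, 343, 512, 729 → 1000 (perfect cubes: 4³, 5³, 6³, …).
B: together with the a always sums to 98, so 34, -27, -118, -245, -414, -631 → -902.
So the next tuple is (a=1000, b=-902).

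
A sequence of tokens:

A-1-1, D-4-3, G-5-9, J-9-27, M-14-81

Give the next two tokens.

P-23-243, S-37-729

Letter: letters move forward 3 places in the alphabet; A, D, G, J, M → P → S.
Second component: 1, 4, 5, 9, 14 → 23 → 37 (each term is the sum of the two before it).
For the third component, ×3 each step: 1, 3, 9, 27, 81 → 243 → 729.
So the next two tokens are P-23-243 and S-37-729.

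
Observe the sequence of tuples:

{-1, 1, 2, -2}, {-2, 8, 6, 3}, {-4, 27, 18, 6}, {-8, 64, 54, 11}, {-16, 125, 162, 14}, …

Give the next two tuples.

First part — ×2 each step: -1, -2, -4, -8, -16 → -32 → -64.
For the second part, perfect cubes: 1³, 2³, 3³, …: 1, 8, 27, 64, 125 → 216 → 343.
Third part — ×3 each step: 2, 6, 18, 54, 162 → 486 → 1458.
Fourth part goes -2, 3, 6, 11, 14 → 19 → 22 (alternating steps +5, +3, +5, +3, …).
Putting the parts together: {-32, 216, 486, 19} and then {-64, 343, 1458, 22}.

{-32, 216, 486, 19}, {-64, 343, 1458, 22}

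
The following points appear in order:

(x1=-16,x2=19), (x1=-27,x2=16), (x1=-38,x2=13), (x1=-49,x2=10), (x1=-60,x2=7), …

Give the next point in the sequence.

(x1=-71,x2=4)

X1: −11 each step; -16, -27, -38, -49, -60 → -71.
For the x2, −3 each step: 19, 16, 13, 10, 7 → 4.
So the next point is (x1=-71,x2=4).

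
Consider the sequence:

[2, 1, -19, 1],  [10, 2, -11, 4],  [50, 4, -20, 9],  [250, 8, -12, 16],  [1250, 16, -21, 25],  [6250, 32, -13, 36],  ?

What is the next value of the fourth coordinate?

First coordinate — ×5 each step: 2, 10, 50, 250, 1250, 6250 → 31250.
Second coordinate — ×2 each step: 1, 2, 4, 8, 16, 32 → 64.
Third coordinate goes -19, -11, -20, -12, -21, -13 → -22 (alternating steps +8, −9, +8, −9, …).
Fourth coordinate goes 1, 4, 9, 16, 25, 36 → 49 (perfect squares: 1², 2², 3², …).

49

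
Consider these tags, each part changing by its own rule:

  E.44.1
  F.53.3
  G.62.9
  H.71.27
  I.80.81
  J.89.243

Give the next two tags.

K.98.729 then L.107.2187

Letter: E, F, G, H, I, J → K → L (letters move forward 1 place in the alphabet).
Second component: +9 each step, so 44, 53, 62, 71, 80, 89 → 98 → 107.
Third component: 1, 3, 9, 27, 81, 243 → 729 → 2187 (×3 each step).
So the next two tags are K.98.729 and L.107.2187.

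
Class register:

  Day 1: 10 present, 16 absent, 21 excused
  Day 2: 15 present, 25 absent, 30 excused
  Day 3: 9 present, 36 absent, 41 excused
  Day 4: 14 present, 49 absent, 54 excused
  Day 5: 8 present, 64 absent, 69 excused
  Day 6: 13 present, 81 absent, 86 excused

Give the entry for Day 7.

7 present, 100 absent, 105 excused

Present goes 10, 15, 9, 14, 8, 13 → 7 (alternating steps +5, −6, +5, −6, …).
Absent: 16, 25, 36, 49, 64, 81 → 100 (perfect squares: 4², 5², 6², …).
Excused — always 5 more than the absent: 21, 30, 41, 54, 69, 86 → 105.
Combining the parts gives 7 present, 100 absent, 105 excused.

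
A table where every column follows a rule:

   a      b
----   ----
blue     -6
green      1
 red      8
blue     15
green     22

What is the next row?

For the column a, repeats blue → green → red: blue, green, red, blue, green → red.
Column b — +7 each step: -6, 1, 8, 15, 22 → 29.
So the next row is red  29.

red  29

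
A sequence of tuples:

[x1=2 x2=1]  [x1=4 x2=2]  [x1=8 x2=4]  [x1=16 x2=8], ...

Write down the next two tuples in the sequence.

[x1=32 x2=16], [x1=64 x2=32]

For the x1, ×2 each step: 2, 4, 8, 16 → 32 → 64.
X2 — ×2 each step: 1, 2, 4, 8 → 16 → 32.
Putting the parts together: [x1=32 x2=16] and then [x1=64 x2=32].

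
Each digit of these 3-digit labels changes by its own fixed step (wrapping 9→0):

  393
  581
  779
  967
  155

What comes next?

343

First digit: +2 each step, mod 10; 3, 5, 7, 9, 1 → 3.
Second digit: 9, 8, 7, 6, 5 → 4 (−1 each step, mod 10).
For the third digit, −2 each step, mod 10: 3, 1, 9, 7, 5 → 3.
Combining the parts gives 343.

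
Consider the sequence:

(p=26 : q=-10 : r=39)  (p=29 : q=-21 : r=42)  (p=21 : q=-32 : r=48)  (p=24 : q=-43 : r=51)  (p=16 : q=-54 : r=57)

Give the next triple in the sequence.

P goes 26, 29, 21, 24, 16 → 19 (alternating steps +3, −8, +3, −8, …).
Q — −11 each step: -10, -21, -32, -43, -54 → -65.
R — alternating steps +3, +6, +3, +6, …: 39, 42, 48, 51, 57 → 60.
Putting it together: (p=19 : q=-65 : r=60).

(p=19 : q=-65 : r=60)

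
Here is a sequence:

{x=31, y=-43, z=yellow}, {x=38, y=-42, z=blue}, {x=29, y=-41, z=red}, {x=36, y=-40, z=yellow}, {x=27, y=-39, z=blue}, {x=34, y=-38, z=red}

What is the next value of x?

X: alternating steps +7, −9, +7, −9, …; 31, 38, 29, 36, 27, 34 → 25.
Y — +1 each step: -43, -42, -41, -40, -39, -38 → -37.
Z: repeats yellow → blue → red; yellow, blue, red, yellow, blue, red → yellow.

25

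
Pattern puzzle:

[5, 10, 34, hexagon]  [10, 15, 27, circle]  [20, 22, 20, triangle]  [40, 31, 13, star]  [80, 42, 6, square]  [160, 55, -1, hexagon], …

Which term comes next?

[320, 70, -8, circle]

For the first component, ×2 each step: 5, 10, 20, 40, 80, 160 → 320.
Second component — differences are 5, 7, 9, … (increasing by 2 each time): 10, 15, 22, 31, 42, 55 → 70.
Third component goes 34, 27, 20, 13, 6, -1 → -8 (−7 each step).
For the shape, repeats hexagon → circle → triangle → star → square: hexagon, circle, triangle, star, square, hexagon → circle.
Combining the parts gives [320, 70, -8, circle].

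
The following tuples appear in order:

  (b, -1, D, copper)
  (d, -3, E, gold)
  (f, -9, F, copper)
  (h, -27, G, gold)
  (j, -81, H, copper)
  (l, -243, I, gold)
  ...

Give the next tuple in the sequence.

(n, -729, J, copper)

First letter: b, d, f, h, j, l → n (letters move forward 2 places in the alphabet).
Second component goes -1, -3, -9, -27, -81, -243 → -729 (×3 each step).
Second letter goes D, E, F, G, H, I → J (letters move forward 1 place in the alphabet).
For the metal, alternates copper ↔ gold: copper, gold, copper, gold, copper, gold → copper.
So the next tuple is (n, -729, J, copper).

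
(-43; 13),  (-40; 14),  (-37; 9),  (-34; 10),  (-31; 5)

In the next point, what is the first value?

First value: -43, -40, -37, -34, -31 → -28 (+3 each step).

-28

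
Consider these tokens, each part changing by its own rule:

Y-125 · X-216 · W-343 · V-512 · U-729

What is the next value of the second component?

Second component goes 125, 216, 343, 512, 729 → 1000 (perfect cubes: 5³, 6³, 7³, …).

1000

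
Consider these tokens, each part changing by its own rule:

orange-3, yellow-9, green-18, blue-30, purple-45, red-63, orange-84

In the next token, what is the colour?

yellow

Colour goes orange, yellow, green, blue, purple, red, orange → yellow (repeats orange → yellow → green → blue → purple → red).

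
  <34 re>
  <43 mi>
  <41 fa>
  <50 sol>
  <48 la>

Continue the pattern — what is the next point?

<57 ti>

For the first coordinate, alternating steps +9, −2, +9, −2, …: 34, 43, 41, 50, 48 → 57.
Note: runs through the solfège scale do→ti, so re, mi, fa, sol, la → ti.
So the next point is <57 ti>.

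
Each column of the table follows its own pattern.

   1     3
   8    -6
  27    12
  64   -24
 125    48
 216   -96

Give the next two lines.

343  192; 512  -384

For the first component, perfect cubes: 1³, 2³, 3³, …: 1, 8, 27, 64, 125, 216 → 343 → 512.
Second component: 3, -6, 12, -24, 48, -96 → 192 → -384 (×(-2) each step).
Putting the parts together: 343  192 and then 512  -384.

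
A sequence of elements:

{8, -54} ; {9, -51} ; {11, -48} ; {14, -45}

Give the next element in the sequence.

{18, -42}

For the first coordinate, differences are 1, 2, 3, … (increasing by 1 each time): 8, 9, 11, 14 → 18.
Second coordinate: +3 each step; -54, -51, -48, -45 → -42.
Combining the parts gives {18, -42}.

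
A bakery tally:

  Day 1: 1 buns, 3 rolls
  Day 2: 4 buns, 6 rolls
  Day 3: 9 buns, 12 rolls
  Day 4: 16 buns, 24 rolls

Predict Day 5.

25 buns, 48 rolls

For the buns, perfect squares: 1², 2², 3², …: 1, 4, 9, 16 → 25.
Rolls: ×2 each step; 3, 6, 12, 24 → 48.
Combining the parts gives 25 buns, 48 rolls.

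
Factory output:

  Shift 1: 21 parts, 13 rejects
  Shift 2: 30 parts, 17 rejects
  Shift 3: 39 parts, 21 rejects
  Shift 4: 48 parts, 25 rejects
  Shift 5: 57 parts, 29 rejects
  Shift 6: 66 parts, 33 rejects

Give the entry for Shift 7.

Parts: 21, 30, 39, 48, 57, 66 → 75 (+9 each step).
Rejects: +4 each step, so 13, 17, 21, 25, 29, 33 → 37.
Putting it together: 75 parts, 37 rejects.

75 parts, 37 rejects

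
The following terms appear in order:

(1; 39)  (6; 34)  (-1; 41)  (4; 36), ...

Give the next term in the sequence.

(-3; 43)

First value — alternating steps +5, −7, +5, −7, …: 1, 6, -1, 4 → -3.
Second value goes 39, 34, 41, 36 → 43 (together with the first value always sums to 40).
Combining the parts gives (-3; 43).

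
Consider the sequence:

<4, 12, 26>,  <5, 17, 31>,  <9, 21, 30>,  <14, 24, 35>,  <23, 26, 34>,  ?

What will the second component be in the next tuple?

First component: each term is the sum of the two before it, so 4, 5, 9, 14, 23 → 37.
Second component goes 12, 17, 21, 24, 26 → 27 (differences are 5, 4, 3, … (decreasing by 1 each time)).
Third component — alternating steps +5, −1, +5, −1, …: 26, 31, 30, 35, 34 → 39.

27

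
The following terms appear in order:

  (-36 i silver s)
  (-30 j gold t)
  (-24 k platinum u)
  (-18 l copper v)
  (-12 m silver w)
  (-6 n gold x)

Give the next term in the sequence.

First entry: -36, -30, -24, -18, -12, -6 → 0 (+6 each step).
First letter: letters move forward 1 place in the alphabet, so i, j, k, l, m, n → o.
Metal goes silver, gold, platinum, copper, silver, gold → platinum (repeats silver → gold → platinum → copper).
For the second letter, letters move forward 1 place in the alphabet: s, t, u, v, w, x → y.
Combining the parts gives (0 o platinum y).

(0 o platinum y)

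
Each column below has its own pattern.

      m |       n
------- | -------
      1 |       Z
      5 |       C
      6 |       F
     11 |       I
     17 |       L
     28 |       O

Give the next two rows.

Column m — each term is the sum of the two before it: 1, 5, 6, 11, 17, 28 → 45 → 73.
Column n: Z, C, F, I, L, O → R → U (letters move forward 3 places in the alphabet, wrapping Z→A).
So the next two rows are 45  R and 73  U.

45  R; 73  U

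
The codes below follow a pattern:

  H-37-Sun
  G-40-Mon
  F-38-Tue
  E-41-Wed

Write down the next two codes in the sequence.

D-39-Thu, C-42-Fri

Letter goes H, G, F, E → D → C (letters move back 1 place in the alphabet).
Second component — alternating steps +3, −2, +3, −2, …: 37, 40, 38, 41 → 39 → 42.
Day: runs through the weekdays Mon→Sun, so Sun, Mon, Tue, Wed → Thu → Fri.
Putting the parts together: D-39-Thu and then C-42-Fri.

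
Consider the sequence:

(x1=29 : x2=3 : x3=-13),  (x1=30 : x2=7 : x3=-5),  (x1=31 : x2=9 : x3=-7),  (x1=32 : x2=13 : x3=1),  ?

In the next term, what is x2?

X1 goes 29, 30, 31, 32 → 33 (+1 each step).
X2 goes 3, 7, 9, 13 → 15 (alternating steps +4, +2, +4, +2, …).
For the x3, alternating steps +8, −2, +8, −2, …: -13, -5, -7, 1 → -1.

15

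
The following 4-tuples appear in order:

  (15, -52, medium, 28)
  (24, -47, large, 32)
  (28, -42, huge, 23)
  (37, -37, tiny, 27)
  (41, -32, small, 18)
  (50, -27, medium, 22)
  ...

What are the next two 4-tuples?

For the first component, alternating steps +9, +4, +9, +4, …: 15, 24, 28, 37, 41, 50 → 54 → 63.
Second component: +5 each step; -52, -47, -42, -37, -32, -27 → -22 → -17.
For the size, repeats medium → large → huge → tiny → small: medium, large, huge, tiny, small, medium → large → huge.
Fourth component goes 28, 32, 23, 27, 18, 22 → 13 → 17 (alternating steps +4, −9, +4, −9, …).
So the next two 4-tuples are (54, -22, large, 13) and (63, -17, huge, 17).

(54, -22, large, 13), (63, -17, huge, 17)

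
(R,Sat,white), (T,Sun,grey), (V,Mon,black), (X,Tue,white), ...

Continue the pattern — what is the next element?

(Z,Wed,grey)

Letter goes R, T, V, X → Z (letters move forward 2 places in the alphabet).
For the day, runs through the weekdays Mon→Sun: Sat, Sun, Mon, Tue → Wed.
Shade: repeats white → grey → black, so white, grey, black, white → grey.
Putting it together: (Z,Wed,grey).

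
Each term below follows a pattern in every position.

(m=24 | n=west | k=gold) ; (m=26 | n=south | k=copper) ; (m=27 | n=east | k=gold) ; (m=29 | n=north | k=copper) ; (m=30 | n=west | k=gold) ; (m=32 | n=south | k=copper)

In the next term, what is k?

K: alternates gold ↔ copper; gold, copper, gold, copper, gold, copper → gold.

gold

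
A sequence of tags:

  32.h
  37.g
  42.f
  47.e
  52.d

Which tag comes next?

57.c

First component: +5 each step, so 32, 37, 42, 47, 52 → 57.
For the letter, letters move back 1 place in the alphabet: h, g, f, e, d → c.
Combining the parts gives 57.c.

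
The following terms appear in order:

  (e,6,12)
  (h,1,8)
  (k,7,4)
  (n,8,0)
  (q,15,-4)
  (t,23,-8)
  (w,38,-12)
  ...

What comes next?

Letter — letters move forward 3 places in the alphabet: e, h, k, n, q, t, w → z.
Second entry: each term is the sum of the two before it, so 6, 1, 7, 8, 15, 23, 38 → 61.
Third entry — −4 each step: 12, 8, 4, 0, -4, -8, -12 → -16.
Putting it together: (z,61,-16).

(z,61,-16)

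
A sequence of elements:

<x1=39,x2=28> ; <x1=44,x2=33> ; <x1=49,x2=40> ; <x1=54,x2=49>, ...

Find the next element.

X1: +5 each step; 39, 44, 49, 54 → 59.
For the x2, differences are 5, 7, 9, … (increasing by 2 each time): 28, 33, 40, 49 → 60.
Putting it together: <x1=59,x2=60>.

<x1=59,x2=60>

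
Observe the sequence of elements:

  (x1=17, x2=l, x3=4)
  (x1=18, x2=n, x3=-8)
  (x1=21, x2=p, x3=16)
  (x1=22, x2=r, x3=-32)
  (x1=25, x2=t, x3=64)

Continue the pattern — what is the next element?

For the x1, alternating steps +1, +3, +1, +3, …: 17, 18, 21, 22, 25 → 26.
X2 goes l, n, p, r, t → v (letters move forward 2 places in the alphabet).
X3: 4, -8, 16, -32, 64 → -128 (×(-2) each step).
Combining the parts gives (x1=26, x2=v, x3=-128).

(x1=26, x2=v, x3=-128)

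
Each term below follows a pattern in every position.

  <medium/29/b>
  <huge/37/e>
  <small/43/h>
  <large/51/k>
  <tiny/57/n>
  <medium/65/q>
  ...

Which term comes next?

<huge/71/t>

Size: medium, huge, small, large, tiny, medium → huge (repeats medium → huge → small → large → tiny).
For the second component, alternating steps +8, +6, +8, +6, …: 29, 37, 43, 51, 57, 65 → 71.
Letter goes b, e, h, k, n, q → t (letters move forward 3 places in the alphabet).
So the next term is <huge/71/t>.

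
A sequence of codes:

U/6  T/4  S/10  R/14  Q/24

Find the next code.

P/38

Letter goes U, T, S, R, Q → P (letters move back 1 place in the alphabet).
Second component — each term is the sum of the two before it: 6, 4, 10, 14, 24 → 38.
So the next code is P/38.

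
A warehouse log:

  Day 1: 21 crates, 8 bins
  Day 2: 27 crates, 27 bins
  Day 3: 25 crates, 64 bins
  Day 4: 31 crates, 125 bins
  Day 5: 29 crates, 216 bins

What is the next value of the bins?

343

Bins: perfect cubes: 2³, 3³, 4³, …; 8, 27, 64, 125, 216 → 343.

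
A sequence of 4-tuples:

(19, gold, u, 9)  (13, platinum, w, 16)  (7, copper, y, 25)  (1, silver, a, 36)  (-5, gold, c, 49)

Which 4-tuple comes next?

First value: −6 each step, so 19, 13, 7, 1, -5 → -11.
Metal goes gold, platinum, copper, silver, gold → platinum (repeats gold → platinum → copper → silver).
For the letter, letters move forward 2 places in the alphabet, wrapping Z→A: u, w, y, a, c → e.
Fourth value: 9, 16, 25, 36, 49 → 64 (perfect squares: 3², 4², 5², …).
So the next 4-tuple is (-11, platinum, e, 64).

(-11, platinum, e, 64)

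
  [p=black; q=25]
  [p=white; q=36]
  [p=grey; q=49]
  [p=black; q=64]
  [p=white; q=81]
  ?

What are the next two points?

[p=grey; q=100], [p=black; q=121]

P: repeats black → white → grey, so black, white, grey, black, white → grey → black.
Q: 25, 36, 49, 64, 81 → 100 → 121 (perfect squares: 5², 6², 7², …).
So the next two points are [p=grey; q=100] and [p=black; q=121].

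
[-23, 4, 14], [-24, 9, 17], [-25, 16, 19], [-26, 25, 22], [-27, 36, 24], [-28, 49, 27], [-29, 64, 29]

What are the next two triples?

[-30, 81, 32], [-31, 100, 34]

First slot: −1 each step, so -23, -24, -25, -26, -27, -28, -29 → -30 → -31.
Second slot — perfect squares: 2², 3², 4², …: 4, 9, 16, 25, 36, 49, 64 → 81 → 100.
For the third slot, alternating steps +3, +2, +3, +2, …: 14, 17, 19, 22, 24, 27, 29 → 32 → 34.
Putting the parts together: [-30, 81, 32] and then [-31, 100, 34].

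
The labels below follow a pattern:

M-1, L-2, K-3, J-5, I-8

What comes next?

H-13

Letter: letters move back 1 place in the alphabet, so M, L, K, J, I → H.
Second component: each term is the sum of the two before it, so 1, 2, 3, 5, 8 → 13.
Combining the parts gives H-13.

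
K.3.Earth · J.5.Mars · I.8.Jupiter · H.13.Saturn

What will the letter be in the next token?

G

Letter: K, J, I, H → G (letters move back 1 place in the alphabet).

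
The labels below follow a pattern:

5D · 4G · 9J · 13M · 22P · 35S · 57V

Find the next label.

First component: 5, 4, 9, 13, 22, 35, 57 → 92 (each term is the sum of the two before it).
Letter: letters move forward 3 places in the alphabet; D, G, J, M, P, S, V → Y.
So the next label is 92Y.

92Y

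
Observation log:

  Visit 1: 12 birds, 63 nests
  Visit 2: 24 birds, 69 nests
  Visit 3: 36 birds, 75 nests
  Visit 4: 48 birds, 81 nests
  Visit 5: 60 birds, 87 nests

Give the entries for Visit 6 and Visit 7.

Birds: 12, 24, 36, 48, 60 → 72 → 84 (+12 each step).
Nests: +6 each step, so 63, 69, 75, 81, 87 → 93 → 99.
So the next two rows are 72 birds, 93 nests and 84 birds, 99 nests.

72 birds, 93 nests; 84 birds, 99 nests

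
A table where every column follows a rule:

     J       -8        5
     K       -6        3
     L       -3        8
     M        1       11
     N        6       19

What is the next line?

Letter goes J, K, L, M, N → O (letters move forward 1 place in the alphabet).
Second component goes -8, -6, -3, 1, 6 → 12 (differences are 2, 3, 4, … (increasing by 1 each time)).
Third component: each term is the sum of the two before it; 5, 3, 8, 11, 19 → 30.
Combining the parts gives O  12  30.

O  12  30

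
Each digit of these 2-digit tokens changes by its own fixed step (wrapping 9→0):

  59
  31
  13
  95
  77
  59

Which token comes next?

First digit: −2 each step, mod 10; 5, 3, 1, 9, 7, 5 → 3.
For the second digit, +2 each step, mod 10: 9, 1, 3, 5, 7, 9 → 1.
Combining the parts gives 31.

31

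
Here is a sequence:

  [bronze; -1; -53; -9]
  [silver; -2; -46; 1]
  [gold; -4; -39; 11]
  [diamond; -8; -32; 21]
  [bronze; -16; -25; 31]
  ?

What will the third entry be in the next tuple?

-18

Rank: bronze, silver, gold, diamond, bronze → silver (repeats bronze → silver → gold → diamond).
For the second entry, ×2 each step: -1, -2, -4, -8, -16 → -32.
Third entry: -53, -46, -39, -32, -25 → -18 (+7 each step).
Fourth entry goes -9, 1, 11, 21, 31 → 41 (+10 each step).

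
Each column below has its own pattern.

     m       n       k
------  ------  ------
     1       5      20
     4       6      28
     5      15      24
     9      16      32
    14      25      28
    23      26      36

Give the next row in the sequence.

Column m: each term is the sum of the two before it; 1, 4, 5, 9, 14, 23 → 37.
Column n — alternating steps +1, +9, +1, +9, …: 5, 6, 15, 16, 25, 26 → 35.
Column k: 20, 28, 24, 32, 28, 36 → 32 (alternating steps +8, −4, +8, −4, …).
Putting it together: 37  35  32.

37  35  32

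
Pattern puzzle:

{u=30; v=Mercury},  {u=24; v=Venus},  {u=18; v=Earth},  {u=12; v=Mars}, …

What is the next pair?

For the u, −6 each step: 30, 24, 18, 12 → 6.
For the v, runs through the planets Mercury→Neptune: Mercury, Venus, Earth, Mars → Jupiter.
So the next pair is {u=6; v=Jupiter}.

{u=6; v=Jupiter}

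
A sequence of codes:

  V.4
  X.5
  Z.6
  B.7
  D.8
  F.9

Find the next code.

H.10

Letter: letters move forward 2 places in the alphabet, wrapping Z→A, so V, X, Z, B, D, F → H.
Second component: +1 each step; 4, 5, 6, 7, 8, 9 → 10.
Putting it together: H.10.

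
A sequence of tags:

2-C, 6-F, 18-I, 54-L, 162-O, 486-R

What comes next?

1458-U

First component: ×3 each step; 2, 6, 18, 54, 162, 486 → 1458.
Letter: letters move forward 3 places in the alphabet, so C, F, I, L, O, R → U.
Putting it together: 1458-U.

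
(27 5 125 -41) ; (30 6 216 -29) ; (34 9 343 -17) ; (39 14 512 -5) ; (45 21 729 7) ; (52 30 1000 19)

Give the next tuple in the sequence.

(60 41 1331 31)

First slot — differences are 3, 4, 5, … (increasing by 1 each time): 27, 30, 34, 39, 45, 52 → 60.
For the second slot, differences are 1, 3, 5, … (increasing by 2 each time): 5, 6, 9, 14, 21, 30 → 41.
Third slot: 125, 216, 343, 512, 729, 1000 → 1331 (perfect cubes: 5³, 6³, 7³, …).
Fourth slot — +12 each step: -41, -29, -17, -5, 7, 19 → 31.
So the next tuple is (60 41 1331 31).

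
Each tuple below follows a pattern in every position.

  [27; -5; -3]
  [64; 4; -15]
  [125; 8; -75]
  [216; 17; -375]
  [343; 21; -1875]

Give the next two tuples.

[512; 30; -9375], [729; 34; -46875]

For the first value, perfect cubes: 3³, 4³, 5³, …: 27, 64, 125, 216, 343 → 512 → 729.
Second value goes -5, 4, 8, 17, 21 → 30 → 34 (alternating steps +9, +4, +9, +4, …).
Third value: ×5 each step; -3, -15, -75, -375, -1875 → -9375 → -46875.
Putting the parts together: [512; 30; -9375] and then [729; 34; -46875].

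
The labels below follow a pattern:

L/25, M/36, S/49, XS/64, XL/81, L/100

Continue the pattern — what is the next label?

M/121

For the size, repeats L → M → S → XS → XL: L, M, S, XS, XL, L → M.
Second component — perfect squares: 5², 6², 7², …: 25, 36, 49, 64, 81, 100 → 121.
Putting it together: M/121.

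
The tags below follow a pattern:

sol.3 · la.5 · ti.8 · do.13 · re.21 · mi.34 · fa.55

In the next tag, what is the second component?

Second component: each term is the sum of the two before it; 3, 5, 8, 13, 21, 34, 55 → 89.

89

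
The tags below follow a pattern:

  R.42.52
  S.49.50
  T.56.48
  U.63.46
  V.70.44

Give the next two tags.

W.77.42 then X.84.40

For the letter, letters move forward 1 place in the alphabet: R, S, T, U, V → W → X.
Second component: 42, 49, 56, 63, 70 → 77 → 84 (+7 each step).
Third component: −2 each step; 52, 50, 48, 46, 44 → 42 → 40.
So the next two tags are W.77.42 and X.84.40.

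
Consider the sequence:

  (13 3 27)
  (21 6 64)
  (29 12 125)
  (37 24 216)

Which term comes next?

(45 48 343)

First value: +8 each step; 13, 21, 29, 37 → 45.
Second value goes 3, 6, 12, 24 → 48 (×2 each step).
Third value goes 27, 64, 125, 216 → 343 (perfect cubes: 3³, 4³, 5³, …).
So the next term is (45 48 343).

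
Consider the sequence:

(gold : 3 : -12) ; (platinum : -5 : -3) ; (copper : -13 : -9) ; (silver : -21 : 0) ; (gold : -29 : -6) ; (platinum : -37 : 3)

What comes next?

Metal — repeats gold → platinum → copper → silver: gold, platinum, copper, silver, gold, platinum → copper.
Second part — −8 each step: 3, -5, -13, -21, -29, -37 → -45.
Third part — alternating steps +9, −6, +9, −6, …: -12, -3, -9, 0, -6, 3 → -3.
Putting it together: (copper : -45 : -3).

(copper : -45 : -3)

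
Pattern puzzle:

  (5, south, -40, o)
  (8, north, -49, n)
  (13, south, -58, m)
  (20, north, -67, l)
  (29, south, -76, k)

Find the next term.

First slot: differences are 3, 5, 7, … (increasing by 2 each time), so 5, 8, 13, 20, 29 → 40.
For the direction, alternates south ↔ north: south, north, south, north, south → north.
Third slot: -40, -49, -58, -67, -76 → -85 (−9 each step).
Letter: letters move back 1 place in the alphabet; o, n, m, l, k → j.
Putting it together: (40, north, -85, j).

(40, north, -85, j)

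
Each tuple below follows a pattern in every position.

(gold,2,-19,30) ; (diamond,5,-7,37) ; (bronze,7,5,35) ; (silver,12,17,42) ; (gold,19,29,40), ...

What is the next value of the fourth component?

47

Rank: repeats gold → diamond → bronze → silver, so gold, diamond, bronze, silver, gold → diamond.
Second component: 2, 5, 7, 12, 19 → 31 (each term is the sum of the two before it).
Third component goes -19, -7, 5, 17, 29 → 41 (+12 each step).
Fourth component: alternating steps +7, −2, +7, −2, …, so 30, 37, 35, 42, 40 → 47.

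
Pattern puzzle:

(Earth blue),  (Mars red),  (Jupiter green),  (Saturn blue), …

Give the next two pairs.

(Uranus red), (Neptune green)

Planet: Earth, Mars, Jupiter, Saturn → Uranus → Neptune (runs through the planets Mercury→Neptune).
Colour — repeats blue → red → green: blue, red, green, blue → red → green.
So the next two pairs are (Uranus red) and (Neptune green).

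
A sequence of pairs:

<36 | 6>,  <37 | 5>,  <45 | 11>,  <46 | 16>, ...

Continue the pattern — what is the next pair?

First entry goes 36, 37, 45, 46 → 54 (alternating steps +1, +8, +1, +8, …).
Second entry — each term is the sum of the two before it: 6, 5, 11, 16 → 27.
So the next pair is <54 | 27>.

<54 | 27>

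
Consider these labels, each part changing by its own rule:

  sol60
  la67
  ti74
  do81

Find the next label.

re88

Note goes sol, la, ti, do → re (runs through the solfège scale do→ti).
Second component: +7 each step, so 60, 67, 74, 81 → 88.
Combining the parts gives re88.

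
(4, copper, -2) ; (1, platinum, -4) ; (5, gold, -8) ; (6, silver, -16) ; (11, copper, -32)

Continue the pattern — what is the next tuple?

First component: each term is the sum of the two before it, so 4, 1, 5, 6, 11 → 17.
For the metal, repeats copper → platinum → gold → silver: copper, platinum, gold, silver, copper → platinum.
Third component goes -2, -4, -8, -16, -32 → -64 (×2 each step).
Putting it together: (17, platinum, -64).

(17, platinum, -64)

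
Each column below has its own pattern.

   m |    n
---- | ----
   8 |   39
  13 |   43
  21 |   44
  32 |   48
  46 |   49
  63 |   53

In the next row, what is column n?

Column n — alternating steps +4, +1, +4, +1, …: 39, 43, 44, 48, 49, 53 → 54.

54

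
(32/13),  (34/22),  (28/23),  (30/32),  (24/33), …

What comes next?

(26/42)

First slot — alternating steps +2, −6, +2, −6, …: 32, 34, 28, 30, 24 → 26.
For the second slot, alternating steps +9, +1, +9, +1, …: 13, 22, 23, 32, 33 → 42.
Putting it together: (26/42).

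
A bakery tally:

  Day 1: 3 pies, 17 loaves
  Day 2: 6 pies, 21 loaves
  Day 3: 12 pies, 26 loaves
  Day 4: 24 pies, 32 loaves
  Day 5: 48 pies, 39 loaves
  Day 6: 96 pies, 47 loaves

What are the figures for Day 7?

Pies: 3, 6, 12, 24, 48, 96 → 192 (×2 each step).
Loaves: differences are 4, 5, 6, … (increasing by 1 each time), so 17, 21, 26, 32, 39, 47 → 56.
So the next row is 192 pies, 56 loaves.

192 pies, 56 loaves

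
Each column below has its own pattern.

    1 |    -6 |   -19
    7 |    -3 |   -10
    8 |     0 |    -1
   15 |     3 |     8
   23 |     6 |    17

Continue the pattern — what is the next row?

First component: each term is the sum of the two before it, so 1, 7, 8, 15, 23 → 38.
Second component goes -6, -3, 0, 3, 6 → 9 (+3 each step).
Third component: -19, -10, -1, 8, 17 → 26 (+9 each step).
Putting it together: 38  9  26.

38  9  26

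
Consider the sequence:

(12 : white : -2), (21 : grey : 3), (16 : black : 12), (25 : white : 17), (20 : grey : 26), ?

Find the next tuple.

First entry: 12, 21, 16, 25, 20 → 29 (alternating steps +9, −5, +9, −5, …).
Shade: repeats white → grey → black, so white, grey, black, white, grey → black.
Third entry goes -2, 3, 12, 17, 26 → 31 (alternating steps +5, +9, +5, +9, …).
Combining the parts gives (29 : black : 31).

(29 : black : 31)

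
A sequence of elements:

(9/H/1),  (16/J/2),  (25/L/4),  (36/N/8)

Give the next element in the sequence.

(49/P/16)

First entry: perfect squares: 3², 4², 5², …; 9, 16, 25, 36 → 49.
Letter: letters move forward 2 places in the alphabet; H, J, L, N → P.
Third entry — ×2 each step: 1, 2, 4, 8 → 16.
So the next element is (49/P/16).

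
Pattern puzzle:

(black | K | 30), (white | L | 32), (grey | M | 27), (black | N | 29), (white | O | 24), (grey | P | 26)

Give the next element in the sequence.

(black | Q | 21)

Shade: repeats black → white → grey; black, white, grey, black, white, grey → black.
Letter goes K, L, M, N, O, P → Q (letters move forward 1 place in the alphabet).
Third part — alternating steps +2, −5, +2, −5, …: 30, 32, 27, 29, 24, 26 → 21.
Combining the parts gives (black | Q | 21).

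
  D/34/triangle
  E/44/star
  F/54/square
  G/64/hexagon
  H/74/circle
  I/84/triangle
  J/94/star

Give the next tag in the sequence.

K/104/square

For the letter, letters move forward 1 place in the alphabet: D, E, F, G, H, I, J → K.
Second component — +10 each step: 34, 44, 54, 64, 74, 84, 94 → 104.
Shape goes triangle, star, square, hexagon, circle, triangle, star → square (repeats triangle → star → square → hexagon → circle).
Combining the parts gives K/104/square.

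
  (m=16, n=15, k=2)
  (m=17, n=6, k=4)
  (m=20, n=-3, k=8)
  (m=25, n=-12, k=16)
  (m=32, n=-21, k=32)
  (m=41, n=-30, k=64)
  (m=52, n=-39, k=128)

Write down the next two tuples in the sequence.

For the m, differences are 1, 3, 5, … (increasing by 2 each time): 16, 17, 20, 25, 32, 41, 52 → 65 → 80.
For the n, −9 each step: 15, 6, -3, -12, -21, -30, -39 → -48 → -57.
For the k, ×2 each step: 2, 4, 8, 16, 32, 64, 128 → 256 → 512.
So the next two tuples are (m=65, n=-48, k=256) and (m=80, n=-57, k=512).

(m=65, n=-48, k=256), (m=80, n=-57, k=512)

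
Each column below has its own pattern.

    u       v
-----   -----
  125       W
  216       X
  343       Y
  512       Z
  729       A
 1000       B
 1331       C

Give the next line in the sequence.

For the column u, perfect cubes: 5³, 6³, 7³, …: 125, 216, 343, 512, 729, 1000, 1331 → 1728.
Column v: letters move forward 1 place in the alphabet, wrapping Z→A, so W, X, Y, Z, A, B, C → D.
Putting it together: 1728  D.

1728  D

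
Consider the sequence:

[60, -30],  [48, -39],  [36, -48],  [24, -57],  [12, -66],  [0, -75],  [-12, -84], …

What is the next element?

[-24, -93]

First entry goes 60, 48, 36, 24, 12, 0, -12 → -24 (−12 each step).
Second entry: −9 each step; -30, -39, -48, -57, -66, -75, -84 → -93.
Putting it together: [-24, -93].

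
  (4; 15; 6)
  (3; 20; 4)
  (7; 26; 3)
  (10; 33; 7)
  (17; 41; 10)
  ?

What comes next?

First component: 4, 3, 7, 10, 17 → 27 (each term is the sum of the two before it).
Second component: differences are 5, 6, 7, … (increasing by 1 each time); 15, 20, 26, 33, 41 → 50.
Third component: 6, 4, 3, 7, 10 → 17 (always the previous value of the first component).
Putting it together: (27; 50; 17).

(27; 50; 17)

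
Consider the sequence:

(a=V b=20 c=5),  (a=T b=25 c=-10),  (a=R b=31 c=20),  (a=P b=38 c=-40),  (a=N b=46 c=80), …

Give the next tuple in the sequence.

(a=L b=55 c=-160)

A: letters move back 2 places in the alphabet; V, T, R, P, N → L.
B: differences are 5, 6, 7, … (increasing by 1 each time), so 20, 25, 31, 38, 46 → 55.
C goes 5, -10, 20, -40, 80 → -160 (×(-2) each step).
Putting it together: (a=L b=55 c=-160).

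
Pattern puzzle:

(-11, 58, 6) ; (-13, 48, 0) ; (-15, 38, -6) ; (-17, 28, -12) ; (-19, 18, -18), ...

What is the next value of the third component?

-24

Third component goes 6, 0, -6, -12, -18 → -24 (−6 each step).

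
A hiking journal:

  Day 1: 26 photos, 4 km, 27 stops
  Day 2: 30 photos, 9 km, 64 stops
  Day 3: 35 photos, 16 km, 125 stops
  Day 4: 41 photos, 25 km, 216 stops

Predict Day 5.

48 photos, 36 km, 343 stops

Photos — differences are 4, 5, 6, … (increasing by 1 each time): 26, 30, 35, 41 → 48.
Km goes 4, 9, 16, 25 → 36 (perfect squares: 2², 3², 4², …).
Stops: perfect cubes: 3³, 4³, 5³, …; 27, 64, 125, 216 → 343.
So the next record is 48 photos, 36 km, 343 stops.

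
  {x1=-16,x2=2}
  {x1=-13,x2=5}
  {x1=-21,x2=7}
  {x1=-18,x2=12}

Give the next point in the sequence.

X1: alternating steps +3, −8, +3, −8, …; -16, -13, -21, -18 → -26.
X2 goes 2, 5, 7, 12 → 19 (each term is the sum of the two before it).
So the next point is {x1=-26,x2=19}.

{x1=-26,x2=19}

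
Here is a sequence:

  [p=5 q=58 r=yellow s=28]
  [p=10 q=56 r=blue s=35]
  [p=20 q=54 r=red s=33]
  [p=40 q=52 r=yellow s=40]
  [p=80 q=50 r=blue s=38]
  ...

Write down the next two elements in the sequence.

P: ×2 each step; 5, 10, 20, 40, 80 → 160 → 320.
Q: −2 each step; 58, 56, 54, 52, 50 → 48 → 46.
For the r, repeats yellow → blue → red: yellow, blue, red, yellow, blue → red → yellow.
S: 28, 35, 33, 40, 38 → 45 → 43 (alternating steps +7, −2, +7, −2, …).
So the next two elements are [p=160 q=48 r=red s=45] and [p=320 q=46 r=yellow s=43].

[p=160 q=48 r=red s=45], [p=320 q=46 r=yellow s=43]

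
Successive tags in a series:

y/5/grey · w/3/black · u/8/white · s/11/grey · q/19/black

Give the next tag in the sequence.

o/30/white

For the letter, letters move back 2 places in the alphabet: y, w, u, s, q → o.
For the second component, each term is the sum of the two before it: 5, 3, 8, 11, 19 → 30.
Shade — repeats grey → black → white: grey, black, white, grey, black → white.
Combining the parts gives o/30/white.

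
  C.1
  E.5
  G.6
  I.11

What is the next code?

K.17

Letter — letters move forward 2 places in the alphabet: C, E, G, I → K.
Second component: 1, 5, 6, 11 → 17 (each term is the sum of the two before it).
Putting it together: K.17.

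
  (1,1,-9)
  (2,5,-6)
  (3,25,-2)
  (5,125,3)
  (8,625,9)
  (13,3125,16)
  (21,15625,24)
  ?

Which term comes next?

First slot: each term is the sum of the two before it; 1, 2, 3, 5, 8, 13, 21 → 34.
Second slot: ×5 each step, so 1, 5, 25, 125, 625, 3125, 15625 → 78125.
Third slot — differences are 3, 4, 5, … (increasing by 1 each time): -9, -6, -2, 3, 9, 16, 24 → 33.
Combining the parts gives (34,78125,33).

(34,78125,33)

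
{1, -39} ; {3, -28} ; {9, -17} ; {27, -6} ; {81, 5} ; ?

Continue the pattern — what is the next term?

{243, 16}

First value goes 1, 3, 9, 27, 81 → 243 (×3 each step).
Second value goes -39, -28, -17, -6, 5 → 16 (+11 each step).
Combining the parts gives {243, 16}.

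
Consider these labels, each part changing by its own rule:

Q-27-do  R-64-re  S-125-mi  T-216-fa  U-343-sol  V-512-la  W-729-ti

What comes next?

X-1000-do

Letter: letters move forward 1 place in the alphabet, so Q, R, S, T, U, V, W → X.
Second component: 27, 64, 125, 216, 343, 512, 729 → 1000 (perfect cubes: 3³, 4³, 5³, …).
Note: runs through the solfège scale do→ti, so do, re, mi, fa, sol, la, ti → do.
Putting it together: X-1000-do.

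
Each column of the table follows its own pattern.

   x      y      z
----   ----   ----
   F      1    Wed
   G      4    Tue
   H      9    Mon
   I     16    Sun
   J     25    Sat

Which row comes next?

For the column x, letters move forward 1 place in the alphabet: F, G, H, I, J → K.
Column y: 1, 4, 9, 16, 25 → 36 (perfect squares: 1², 2², 3², …).
Column z — runs backward through the weekdays Mon→Sun: Wed, Tue, Mon, Sun, Sat → Fri.
Putting it together: K  36  Fri.

K  36  Fri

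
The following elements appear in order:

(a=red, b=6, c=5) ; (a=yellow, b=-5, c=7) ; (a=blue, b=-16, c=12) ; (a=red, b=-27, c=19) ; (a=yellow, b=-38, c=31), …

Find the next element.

(a=blue, b=-49, c=50)

A goes red, yellow, blue, red, yellow → blue (repeats red → yellow → blue).
B: −11 each step, so 6, -5, -16, -27, -38 → -49.
C: each term is the sum of the two before it; 5, 7, 12, 19, 31 → 50.
So the next element is (a=blue, b=-49, c=50).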